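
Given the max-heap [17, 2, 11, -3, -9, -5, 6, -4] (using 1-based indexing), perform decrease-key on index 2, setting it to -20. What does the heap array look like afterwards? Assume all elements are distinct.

[17, -3, 11, -4, -9, -5, 6, -20]

set index 2 from 2 to -20 → [17, -20, 11, -3, -9, -5, 6, -4]
-20 vs larger child -3 at index 4, swap → [17, -3, 11, -20, -9, -5, 6, -4]
-20 vs only child -4 at index 8, swap → [17, -3, 11, -4, -9, -5, 6, -20]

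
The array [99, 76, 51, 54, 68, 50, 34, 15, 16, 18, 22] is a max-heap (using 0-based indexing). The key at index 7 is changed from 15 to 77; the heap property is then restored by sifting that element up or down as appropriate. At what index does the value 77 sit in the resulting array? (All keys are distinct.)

set index 7 from 15 to 77 → [99, 76, 51, 54, 68, 50, 34, 77, 16, 18, 22]
77 > parent 54 at index 3, swap → [99, 76, 51, 77, 68, 50, 34, 54, 16, 18, 22]
77 > parent 76 at index 1, swap → [99, 77, 51, 76, 68, 50, 34, 54, 16, 18, 22]
resulting array: [99, 77, 51, 76, 68, 50, 34, 54, 16, 18, 22]

1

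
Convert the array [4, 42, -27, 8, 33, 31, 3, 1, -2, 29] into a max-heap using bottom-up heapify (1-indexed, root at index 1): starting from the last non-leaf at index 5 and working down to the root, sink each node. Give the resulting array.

[42, 33, 31, 8, 29, -27, 3, 1, -2, 4]

sift down from index 5: already satisfies heap property
sift down from index 4: already satisfies heap property
sift down from index 3:
  -27 vs larger child 31 at index 6, swap → [4, 42, 31, 8, 33, -27, 3, 1, -2, 29]
sift down from index 2: already satisfies heap property
sift down from index 1:
  4 vs larger child 42 at index 2, swap → [42, 4, 31, 8, 33, -27, 3, 1, -2, 29]
  4 vs larger child 33 at index 5, swap → [42, 33, 31, 8, 4, -27, 3, 1, -2, 29]
  4 vs only child 29 at index 10, swap → [42, 33, 31, 8, 29, -27, 3, 1, -2, 4]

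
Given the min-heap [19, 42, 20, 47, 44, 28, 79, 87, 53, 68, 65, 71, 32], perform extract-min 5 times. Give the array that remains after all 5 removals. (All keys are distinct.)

extract-min #1 returns 19:
  remove root 19; move last element 32 to root → [32, 42, 20, 47, 44, 28, 79, 87, 53, 68, 65, 71]
  32 vs smaller child 20 at index 2, swap → [20, 42, 32, 47, 44, 28, 79, 87, 53, 68, 65, 71]
  32 vs smaller child 28 at index 5, swap → [20, 42, 28, 47, 44, 32, 79, 87, 53, 68, 65, 71]
extract-min #2 returns 20:
  remove root 20; move last element 71 to root → [71, 42, 28, 47, 44, 32, 79, 87, 53, 68, 65]
  71 vs smaller child 28 at index 2, swap → [28, 42, 71, 47, 44, 32, 79, 87, 53, 68, 65]
  71 vs smaller child 32 at index 5, swap → [28, 42, 32, 47, 44, 71, 79, 87, 53, 68, 65]
extract-min #3 returns 28:
  remove root 28; move last element 65 to root → [65, 42, 32, 47, 44, 71, 79, 87, 53, 68]
  65 vs smaller child 32 at index 2, swap → [32, 42, 65, 47, 44, 71, 79, 87, 53, 68]
extract-min #4 returns 32:
  remove root 32; move last element 68 to root → [68, 42, 65, 47, 44, 71, 79, 87, 53]
  68 vs smaller child 42 at index 1, swap → [42, 68, 65, 47, 44, 71, 79, 87, 53]
  68 vs smaller child 44 at index 4, swap → [42, 44, 65, 47, 68, 71, 79, 87, 53]
extract-min #5 returns 42:
  remove root 42; move last element 53 to root → [53, 44, 65, 47, 68, 71, 79, 87]
  53 vs smaller child 44 at index 1, swap → [44, 53, 65, 47, 68, 71, 79, 87]
  53 vs smaller child 47 at index 3, swap → [44, 47, 65, 53, 68, 71, 79, 87]

[44, 47, 65, 53, 68, 71, 79, 87]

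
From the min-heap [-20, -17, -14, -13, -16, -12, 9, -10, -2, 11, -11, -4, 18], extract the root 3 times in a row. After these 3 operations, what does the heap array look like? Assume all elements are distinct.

extract-min #1 returns -20:
  remove root -20; move last element 18 to root → [18, -17, -14, -13, -16, -12, 9, -10, -2, 11, -11, -4]
  18 vs smaller child -17 at index 1, swap → [-17, 18, -14, -13, -16, -12, 9, -10, -2, 11, -11, -4]
  18 vs smaller child -16 at index 4, swap → [-17, -16, -14, -13, 18, -12, 9, -10, -2, 11, -11, -4]
  18 vs smaller child -11 at index 10, swap → [-17, -16, -14, -13, -11, -12, 9, -10, -2, 11, 18, -4]
extract-min #2 returns -17:
  remove root -17; move last element -4 to root → [-4, -16, -14, -13, -11, -12, 9, -10, -2, 11, 18]
  -4 vs smaller child -16 at index 1, swap → [-16, -4, -14, -13, -11, -12, 9, -10, -2, 11, 18]
  -4 vs smaller child -13 at index 3, swap → [-16, -13, -14, -4, -11, -12, 9, -10, -2, 11, 18]
  -4 vs smaller child -10 at index 7, swap → [-16, -13, -14, -10, -11, -12, 9, -4, -2, 11, 18]
extract-min #3 returns -16:
  remove root -16; move last element 18 to root → [18, -13, -14, -10, -11, -12, 9, -4, -2, 11]
  18 vs smaller child -14 at index 2, swap → [-14, -13, 18, -10, -11, -12, 9, -4, -2, 11]
  18 vs smaller child -12 at index 5, swap → [-14, -13, -12, -10, -11, 18, 9, -4, -2, 11]

[-14, -13, -12, -10, -11, 18, 9, -4, -2, 11]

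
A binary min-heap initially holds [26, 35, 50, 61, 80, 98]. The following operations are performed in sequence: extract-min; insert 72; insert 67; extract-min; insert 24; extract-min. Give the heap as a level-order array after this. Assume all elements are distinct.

[50, 61, 67, 98, 80, 72]

extract-min → returns 26:
  remove root 26; move last element 98 to root → [98, 35, 50, 61, 80]
  98 vs smaller child 35 at index 1, swap → [35, 98, 50, 61, 80]
  98 vs smaller child 61 at index 3, swap → [35, 61, 50, 98, 80]
insert 72:
  append 72 at index 5 → [35, 61, 50, 98, 80, 72] (no swap needed)
insert 67:
  append 67 at index 6 → [35, 61, 50, 98, 80, 72, 67] (no swap needed)
extract-min → returns 35:
  remove root 35; move last element 67 to root → [67, 61, 50, 98, 80, 72]
  67 vs smaller child 50 at index 2, swap → [50, 61, 67, 98, 80, 72]
insert 24:
  append 24 at index 6 → [50, 61, 67, 98, 80, 72, 24]
  24 < parent 67 at index 2, swap → [50, 61, 24, 98, 80, 72, 67]
  24 < parent 50 at index 0, swap → [24, 61, 50, 98, 80, 72, 67]
extract-min → returns 24:
  remove root 24; move last element 67 to root → [67, 61, 50, 98, 80, 72]
  67 vs smaller child 50 at index 2, swap → [50, 61, 67, 98, 80, 72]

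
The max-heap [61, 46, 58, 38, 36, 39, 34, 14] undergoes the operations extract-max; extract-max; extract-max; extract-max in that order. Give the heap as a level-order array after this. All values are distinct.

[38, 36, 14, 34]

extract-max → returns 61:
  remove root 61; move last element 14 to root → [14, 46, 58, 38, 36, 39, 34]
  14 vs larger child 58 at index 2, swap → [58, 46, 14, 38, 36, 39, 34]
  14 vs larger child 39 at index 5, swap → [58, 46, 39, 38, 36, 14, 34]
extract-max → returns 58:
  remove root 58; move last element 34 to root → [34, 46, 39, 38, 36, 14]
  34 vs larger child 46 at index 1, swap → [46, 34, 39, 38, 36, 14]
  34 vs larger child 38 at index 3, swap → [46, 38, 39, 34, 36, 14]
extract-max → returns 46:
  remove root 46; move last element 14 to root → [14, 38, 39, 34, 36]
  14 vs larger child 39 at index 2, swap → [39, 38, 14, 34, 36]
extract-max → returns 39:
  remove root 39; move last element 36 to root → [36, 38, 14, 34]
  36 vs larger child 38 at index 1, swap → [38, 36, 14, 34]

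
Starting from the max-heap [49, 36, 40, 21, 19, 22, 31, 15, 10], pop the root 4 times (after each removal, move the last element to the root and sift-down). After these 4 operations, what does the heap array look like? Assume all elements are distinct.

extract-max #1 returns 49:
  remove root 49; move last element 10 to root → [10, 36, 40, 21, 19, 22, 31, 15]
  10 vs larger child 40 at index 2, swap → [40, 36, 10, 21, 19, 22, 31, 15]
  10 vs larger child 31 at index 6, swap → [40, 36, 31, 21, 19, 22, 10, 15]
extract-max #2 returns 40:
  remove root 40; move last element 15 to root → [15, 36, 31, 21, 19, 22, 10]
  15 vs larger child 36 at index 1, swap → [36, 15, 31, 21, 19, 22, 10]
  15 vs larger child 21 at index 3, swap → [36, 21, 31, 15, 19, 22, 10]
extract-max #3 returns 36:
  remove root 36; move last element 10 to root → [10, 21, 31, 15, 19, 22]
  10 vs larger child 31 at index 2, swap → [31, 21, 10, 15, 19, 22]
  10 vs only child 22 at index 5, swap → [31, 21, 22, 15, 19, 10]
extract-max #4 returns 31:
  remove root 31; move last element 10 to root → [10, 21, 22, 15, 19]
  10 vs larger child 22 at index 2, swap → [22, 21, 10, 15, 19]

[22, 21, 10, 15, 19]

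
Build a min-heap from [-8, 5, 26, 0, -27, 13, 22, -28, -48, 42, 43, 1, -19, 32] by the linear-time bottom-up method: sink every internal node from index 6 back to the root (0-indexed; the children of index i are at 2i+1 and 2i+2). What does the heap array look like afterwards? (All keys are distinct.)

sift down from index 6: already satisfies heap property
sift down from index 5:
  13 vs smaller child -19 at index 12, swap → [-8, 5, 26, 0, -27, -19, 22, -28, -48, 42, 43, 1, 13, 32]
sift down from index 4: already satisfies heap property
sift down from index 3:
  0 vs smaller child -48 at index 8, swap → [-8, 5, 26, -48, -27, -19, 22, -28, 0, 42, 43, 1, 13, 32]
sift down from index 2:
  26 vs smaller child -19 at index 5, swap → [-8, 5, -19, -48, -27, 26, 22, -28, 0, 42, 43, 1, 13, 32]
  26 vs smaller child 1 at index 11, swap → [-8, 5, -19, -48, -27, 1, 22, -28, 0, 42, 43, 26, 13, 32]
sift down from index 1:
  5 vs smaller child -48 at index 3, swap → [-8, -48, -19, 5, -27, 1, 22, -28, 0, 42, 43, 26, 13, 32]
  5 vs smaller child -28 at index 7, swap → [-8, -48, -19, -28, -27, 1, 22, 5, 0, 42, 43, 26, 13, 32]
sift down from index 0:
  -8 vs smaller child -48 at index 1, swap → [-48, -8, -19, -28, -27, 1, 22, 5, 0, 42, 43, 26, 13, 32]
  -8 vs smaller child -28 at index 3, swap → [-48, -28, -19, -8, -27, 1, 22, 5, 0, 42, 43, 26, 13, 32]

[-48, -28, -19, -8, -27, 1, 22, 5, 0, 42, 43, 26, 13, 32]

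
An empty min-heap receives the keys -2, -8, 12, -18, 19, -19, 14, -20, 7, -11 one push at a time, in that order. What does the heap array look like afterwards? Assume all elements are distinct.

[-20, -19, -18, -8, -11, 12, 14, -2, 7, 19]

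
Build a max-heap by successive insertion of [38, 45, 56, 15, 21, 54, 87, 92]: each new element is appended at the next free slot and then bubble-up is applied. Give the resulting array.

[92, 87, 56, 38, 21, 45, 54, 15]

Insert 38:
  append 38 at index 0 → [38] (no swap needed)
Insert 45:
  append 45 at index 1 → [38, 45]
  45 > parent 38 at index 0, swap → [45, 38]
Insert 56:
  append 56 at index 2 → [45, 38, 56]
  56 > parent 45 at index 0, swap → [56, 38, 45]
Insert 15:
  append 15 at index 3 → [56, 38, 45, 15] (no swap needed)
Insert 21:
  append 21 at index 4 → [56, 38, 45, 15, 21] (no swap needed)
Insert 54:
  append 54 at index 5 → [56, 38, 45, 15, 21, 54]
  54 > parent 45 at index 2, swap → [56, 38, 54, 15, 21, 45]
Insert 87:
  append 87 at index 6 → [56, 38, 54, 15, 21, 45, 87]
  87 > parent 54 at index 2, swap → [56, 38, 87, 15, 21, 45, 54]
  87 > parent 56 at index 0, swap → [87, 38, 56, 15, 21, 45, 54]
Insert 92:
  append 92 at index 7 → [87, 38, 56, 15, 21, 45, 54, 92]
  92 > parent 15 at index 3, swap → [87, 38, 56, 92, 21, 45, 54, 15]
  92 > parent 38 at index 1, swap → [87, 92, 56, 38, 21, 45, 54, 15]
  92 > parent 87 at index 0, swap → [92, 87, 56, 38, 21, 45, 54, 15]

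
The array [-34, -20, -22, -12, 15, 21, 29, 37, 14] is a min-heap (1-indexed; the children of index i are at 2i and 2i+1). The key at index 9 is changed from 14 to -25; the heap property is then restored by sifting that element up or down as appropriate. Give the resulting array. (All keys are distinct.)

set index 9 from 14 to -25 → [-34, -20, -22, -12, 15, 21, 29, 37, -25]
-25 < parent -12 at index 4, swap → [-34, -20, -22, -25, 15, 21, 29, 37, -12]
-25 < parent -20 at index 2, swap → [-34, -25, -22, -20, 15, 21, 29, 37, -12]

[-34, -25, -22, -20, 15, 21, 29, 37, -12]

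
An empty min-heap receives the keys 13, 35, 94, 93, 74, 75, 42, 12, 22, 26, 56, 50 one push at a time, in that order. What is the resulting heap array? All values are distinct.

Insert 13:
  append 13 at index 0 → [13] (no swap needed)
Insert 35:
  append 35 at index 1 → [13, 35] (no swap needed)
Insert 94:
  append 94 at index 2 → [13, 35, 94] (no swap needed)
Insert 93:
  append 93 at index 3 → [13, 35, 94, 93] (no swap needed)
Insert 74:
  append 74 at index 4 → [13, 35, 94, 93, 74] (no swap needed)
Insert 75:
  append 75 at index 5 → [13, 35, 94, 93, 74, 75]
  75 < parent 94 at index 2, swap → [13, 35, 75, 93, 74, 94]
Insert 42:
  append 42 at index 6 → [13, 35, 75, 93, 74, 94, 42]
  42 < parent 75 at index 2, swap → [13, 35, 42, 93, 74, 94, 75]
Insert 12:
  append 12 at index 7 → [13, 35, 42, 93, 74, 94, 75, 12]
  12 < parent 93 at index 3, swap → [13, 35, 42, 12, 74, 94, 75, 93]
  12 < parent 35 at index 1, swap → [13, 12, 42, 35, 74, 94, 75, 93]
  12 < parent 13 at index 0, swap → [12, 13, 42, 35, 74, 94, 75, 93]
Insert 22:
  append 22 at index 8 → [12, 13, 42, 35, 74, 94, 75, 93, 22]
  22 < parent 35 at index 3, swap → [12, 13, 42, 22, 74, 94, 75, 93, 35]
Insert 26:
  append 26 at index 9 → [12, 13, 42, 22, 74, 94, 75, 93, 35, 26]
  26 < parent 74 at index 4, swap → [12, 13, 42, 22, 26, 94, 75, 93, 35, 74]
Insert 56:
  append 56 at index 10 → [12, 13, 42, 22, 26, 94, 75, 93, 35, 74, 56] (no swap needed)
Insert 50:
  append 50 at index 11 → [12, 13, 42, 22, 26, 94, 75, 93, 35, 74, 56, 50]
  50 < parent 94 at index 5, swap → [12, 13, 42, 22, 26, 50, 75, 93, 35, 74, 56, 94]

[12, 13, 42, 22, 26, 50, 75, 93, 35, 74, 56, 94]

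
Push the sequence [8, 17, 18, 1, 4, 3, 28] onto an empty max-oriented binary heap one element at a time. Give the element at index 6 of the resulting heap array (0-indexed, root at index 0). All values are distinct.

Insert 8:
  append 8 at index 0 → [8] (no swap needed)
Insert 17:
  append 17 at index 1 → [8, 17]
  17 > parent 8 at index 0, swap → [17, 8]
Insert 18:
  append 18 at index 2 → [17, 8, 18]
  18 > parent 17 at index 0, swap → [18, 8, 17]
Insert 1:
  append 1 at index 3 → [18, 8, 17, 1] (no swap needed)
Insert 4:
  append 4 at index 4 → [18, 8, 17, 1, 4] (no swap needed)
Insert 3:
  append 3 at index 5 → [18, 8, 17, 1, 4, 3] (no swap needed)
Insert 28:
  append 28 at index 6 → [18, 8, 17, 1, 4, 3, 28]
  28 > parent 17 at index 2, swap → [18, 8, 28, 1, 4, 3, 17]
  28 > parent 18 at index 0, swap → [28, 8, 18, 1, 4, 3, 17]
resulting array: [28, 8, 18, 1, 4, 3, 17]

17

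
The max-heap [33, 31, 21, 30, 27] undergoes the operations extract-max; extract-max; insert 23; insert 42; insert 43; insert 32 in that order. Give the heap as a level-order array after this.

extract-max → returns 33:
  remove root 33; move last element 27 to root → [27, 31, 21, 30]
  27 vs larger child 31 at index 1, swap → [31, 27, 21, 30]
  27 vs only child 30 at index 3, swap → [31, 30, 21, 27]
extract-max → returns 31:
  remove root 31; move last element 27 to root → [27, 30, 21]
  27 vs larger child 30 at index 1, swap → [30, 27, 21]
insert 23:
  append 23 at index 3 → [30, 27, 21, 23] (no swap needed)
insert 42:
  append 42 at index 4 → [30, 27, 21, 23, 42]
  42 > parent 27 at index 1, swap → [30, 42, 21, 23, 27]
  42 > parent 30 at index 0, swap → [42, 30, 21, 23, 27]
insert 43:
  append 43 at index 5 → [42, 30, 21, 23, 27, 43]
  43 > parent 21 at index 2, swap → [42, 30, 43, 23, 27, 21]
  43 > parent 42 at index 0, swap → [43, 30, 42, 23, 27, 21]
insert 32:
  append 32 at index 6 → [43, 30, 42, 23, 27, 21, 32] (no swap needed)

[43, 30, 42, 23, 27, 21, 32]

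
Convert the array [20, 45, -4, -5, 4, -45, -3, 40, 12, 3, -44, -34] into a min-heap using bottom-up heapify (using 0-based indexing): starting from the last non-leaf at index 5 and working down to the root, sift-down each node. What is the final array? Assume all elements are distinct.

sift down from index 5: already satisfies heap property
sift down from index 4:
  4 vs smaller child -44 at index 10, swap → [20, 45, -4, -5, -44, -45, -3, 40, 12, 3, 4, -34]
sift down from index 3: already satisfies heap property
sift down from index 2:
  -4 vs smaller child -45 at index 5, swap → [20, 45, -45, -5, -44, -4, -3, 40, 12, 3, 4, -34]
  -4 vs only child -34 at index 11, swap → [20, 45, -45, -5, -44, -34, -3, 40, 12, 3, 4, -4]
sift down from index 1:
  45 vs smaller child -44 at index 4, swap → [20, -44, -45, -5, 45, -34, -3, 40, 12, 3, 4, -4]
  45 vs smaller child 3 at index 9, swap → [20, -44, -45, -5, 3, -34, -3, 40, 12, 45, 4, -4]
sift down from index 0:
  20 vs smaller child -45 at index 2, swap → [-45, -44, 20, -5, 3, -34, -3, 40, 12, 45, 4, -4]
  20 vs smaller child -34 at index 5, swap → [-45, -44, -34, -5, 3, 20, -3, 40, 12, 45, 4, -4]
  20 vs only child -4 at index 11, swap → [-45, -44, -34, -5, 3, -4, -3, 40, 12, 45, 4, 20]

[-45, -44, -34, -5, 3, -4, -3, 40, 12, 45, 4, 20]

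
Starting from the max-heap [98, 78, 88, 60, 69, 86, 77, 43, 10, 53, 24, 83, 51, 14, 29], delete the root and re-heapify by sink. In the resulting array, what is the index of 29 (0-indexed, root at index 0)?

11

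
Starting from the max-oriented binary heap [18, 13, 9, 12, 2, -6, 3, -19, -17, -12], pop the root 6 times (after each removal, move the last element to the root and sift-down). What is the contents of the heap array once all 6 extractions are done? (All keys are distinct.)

[-6, -12, -17, -19]

extract-max #1 returns 18:
  remove root 18; move last element -12 to root → [-12, 13, 9, 12, 2, -6, 3, -19, -17]
  -12 vs larger child 13 at index 1, swap → [13, -12, 9, 12, 2, -6, 3, -19, -17]
  -12 vs larger child 12 at index 3, swap → [13, 12, 9, -12, 2, -6, 3, -19, -17]
extract-max #2 returns 13:
  remove root 13; move last element -17 to root → [-17, 12, 9, -12, 2, -6, 3, -19]
  -17 vs larger child 12 at index 1, swap → [12, -17, 9, -12, 2, -6, 3, -19]
  -17 vs larger child 2 at index 4, swap → [12, 2, 9, -12, -17, -6, 3, -19]
extract-max #3 returns 12:
  remove root 12; move last element -19 to root → [-19, 2, 9, -12, -17, -6, 3]
  -19 vs larger child 9 at index 2, swap → [9, 2, -19, -12, -17, -6, 3]
  -19 vs larger child 3 at index 6, swap → [9, 2, 3, -12, -17, -6, -19]
extract-max #4 returns 9:
  remove root 9; move last element -19 to root → [-19, 2, 3, -12, -17, -6]
  -19 vs larger child 3 at index 2, swap → [3, 2, -19, -12, -17, -6]
  -19 vs only child -6 at index 5, swap → [3, 2, -6, -12, -17, -19]
extract-max #5 returns 3:
  remove root 3; move last element -19 to root → [-19, 2, -6, -12, -17]
  -19 vs larger child 2 at index 1, swap → [2, -19, -6, -12, -17]
  -19 vs larger child -12 at index 3, swap → [2, -12, -6, -19, -17]
extract-max #6 returns 2:
  remove root 2; move last element -17 to root → [-17, -12, -6, -19]
  -17 vs larger child -6 at index 2, swap → [-6, -12, -17, -19]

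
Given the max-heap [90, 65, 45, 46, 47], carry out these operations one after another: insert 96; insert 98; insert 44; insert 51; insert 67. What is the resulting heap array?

[98, 67, 96, 51, 65, 45, 90, 44, 46, 47]

insert 96:
  append 96 at index 5 → [90, 65, 45, 46, 47, 96]
  96 > parent 45 at index 2, swap → [90, 65, 96, 46, 47, 45]
  96 > parent 90 at index 0, swap → [96, 65, 90, 46, 47, 45]
insert 98:
  append 98 at index 6 → [96, 65, 90, 46, 47, 45, 98]
  98 > parent 90 at index 2, swap → [96, 65, 98, 46, 47, 45, 90]
  98 > parent 96 at index 0, swap → [98, 65, 96, 46, 47, 45, 90]
insert 44:
  append 44 at index 7 → [98, 65, 96, 46, 47, 45, 90, 44] (no swap needed)
insert 51:
  append 51 at index 8 → [98, 65, 96, 46, 47, 45, 90, 44, 51]
  51 > parent 46 at index 3, swap → [98, 65, 96, 51, 47, 45, 90, 44, 46]
insert 67:
  append 67 at index 9 → [98, 65, 96, 51, 47, 45, 90, 44, 46, 67]
  67 > parent 47 at index 4, swap → [98, 65, 96, 51, 67, 45, 90, 44, 46, 47]
  67 > parent 65 at index 1, swap → [98, 67, 96, 51, 65, 45, 90, 44, 46, 47]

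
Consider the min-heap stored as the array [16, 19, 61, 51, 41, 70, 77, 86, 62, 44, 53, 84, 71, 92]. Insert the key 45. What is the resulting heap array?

append 45 at index 14 → [16, 19, 61, 51, 41, 70, 77, 86, 62, 44, 53, 84, 71, 92, 45]
45 < parent 77 at index 6, swap → [16, 19, 61, 51, 41, 70, 45, 86, 62, 44, 53, 84, 71, 92, 77]
45 < parent 61 at index 2, swap → [16, 19, 45, 51, 41, 70, 61, 86, 62, 44, 53, 84, 71, 92, 77]

[16, 19, 45, 51, 41, 70, 61, 86, 62, 44, 53, 84, 71, 92, 77]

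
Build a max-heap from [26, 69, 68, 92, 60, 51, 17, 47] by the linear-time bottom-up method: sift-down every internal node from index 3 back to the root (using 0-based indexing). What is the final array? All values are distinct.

sift down from index 3: already satisfies heap property
sift down from index 2: already satisfies heap property
sift down from index 1:
  69 vs larger child 92 at index 3, swap → [26, 92, 68, 69, 60, 51, 17, 47]
sift down from index 0:
  26 vs larger child 92 at index 1, swap → [92, 26, 68, 69, 60, 51, 17, 47]
  26 vs larger child 69 at index 3, swap → [92, 69, 68, 26, 60, 51, 17, 47]
  26 vs only child 47 at index 7, swap → [92, 69, 68, 47, 60, 51, 17, 26]

[92, 69, 68, 47, 60, 51, 17, 26]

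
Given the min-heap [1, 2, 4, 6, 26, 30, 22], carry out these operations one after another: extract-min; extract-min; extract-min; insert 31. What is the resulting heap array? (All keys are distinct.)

[6, 22, 30, 26, 31]

extract-min → returns 1:
  remove root 1; move last element 22 to root → [22, 2, 4, 6, 26, 30]
  22 vs smaller child 2 at index 1, swap → [2, 22, 4, 6, 26, 30]
  22 vs smaller child 6 at index 3, swap → [2, 6, 4, 22, 26, 30]
extract-min → returns 2:
  remove root 2; move last element 30 to root → [30, 6, 4, 22, 26]
  30 vs smaller child 4 at index 2, swap → [4, 6, 30, 22, 26]
extract-min → returns 4:
  remove root 4; move last element 26 to root → [26, 6, 30, 22]
  26 vs smaller child 6 at index 1, swap → [6, 26, 30, 22]
  26 vs only child 22 at index 3, swap → [6, 22, 30, 26]
insert 31:
  append 31 at index 4 → [6, 22, 30, 26, 31] (no swap needed)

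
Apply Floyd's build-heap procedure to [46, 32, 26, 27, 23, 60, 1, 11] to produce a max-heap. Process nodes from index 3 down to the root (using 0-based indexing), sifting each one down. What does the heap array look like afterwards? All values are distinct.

sift down from index 3: already satisfies heap property
sift down from index 2:
  26 vs larger child 60 at index 5, swap → [46, 32, 60, 27, 23, 26, 1, 11]
sift down from index 1: already satisfies heap property
sift down from index 0:
  46 vs larger child 60 at index 2, swap → [60, 32, 46, 27, 23, 26, 1, 11]

[60, 32, 46, 27, 23, 26, 1, 11]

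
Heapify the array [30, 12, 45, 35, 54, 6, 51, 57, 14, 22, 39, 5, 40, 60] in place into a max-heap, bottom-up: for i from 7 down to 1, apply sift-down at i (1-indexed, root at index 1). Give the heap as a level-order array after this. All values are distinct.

sift down from index 7:
  51 vs only child 60 at index 14, swap → [30, 12, 45, 35, 54, 6, 60, 57, 14, 22, 39, 5, 40, 51]
sift down from index 6:
  6 vs larger child 40 at index 13, swap → [30, 12, 45, 35, 54, 40, 60, 57, 14, 22, 39, 5, 6, 51]
sift down from index 5: already satisfies heap property
sift down from index 4:
  35 vs larger child 57 at index 8, swap → [30, 12, 45, 57, 54, 40, 60, 35, 14, 22, 39, 5, 6, 51]
sift down from index 3:
  45 vs larger child 60 at index 7, swap → [30, 12, 60, 57, 54, 40, 45, 35, 14, 22, 39, 5, 6, 51]
  45 vs only child 51 at index 14, swap → [30, 12, 60, 57, 54, 40, 51, 35, 14, 22, 39, 5, 6, 45]
sift down from index 2:
  12 vs larger child 57 at index 4, swap → [30, 57, 60, 12, 54, 40, 51, 35, 14, 22, 39, 5, 6, 45]
  12 vs larger child 35 at index 8, swap → [30, 57, 60, 35, 54, 40, 51, 12, 14, 22, 39, 5, 6, 45]
sift down from index 1:
  30 vs larger child 60 at index 3, swap → [60, 57, 30, 35, 54, 40, 51, 12, 14, 22, 39, 5, 6, 45]
  30 vs larger child 51 at index 7, swap → [60, 57, 51, 35, 54, 40, 30, 12, 14, 22, 39, 5, 6, 45]
  30 vs only child 45 at index 14, swap → [60, 57, 51, 35, 54, 40, 45, 12, 14, 22, 39, 5, 6, 30]

[60, 57, 51, 35, 54, 40, 45, 12, 14, 22, 39, 5, 6, 30]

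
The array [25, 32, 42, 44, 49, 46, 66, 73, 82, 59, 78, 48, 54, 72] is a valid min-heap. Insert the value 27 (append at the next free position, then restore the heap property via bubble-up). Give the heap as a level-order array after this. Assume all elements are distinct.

[25, 32, 27, 44, 49, 46, 42, 73, 82, 59, 78, 48, 54, 72, 66]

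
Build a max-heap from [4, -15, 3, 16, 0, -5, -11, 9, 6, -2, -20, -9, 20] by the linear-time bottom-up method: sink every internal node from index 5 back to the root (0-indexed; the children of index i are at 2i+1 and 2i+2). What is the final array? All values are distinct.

[20, 16, 4, 9, 0, 3, -11, -15, 6, -2, -20, -9, -5]

sift down from index 5:
  -5 vs larger child 20 at index 12, swap → [4, -15, 3, 16, 0, 20, -11, 9, 6, -2, -20, -9, -5]
sift down from index 4: already satisfies heap property
sift down from index 3: already satisfies heap property
sift down from index 2:
  3 vs larger child 20 at index 5, swap → [4, -15, 20, 16, 0, 3, -11, 9, 6, -2, -20, -9, -5]
sift down from index 1:
  -15 vs larger child 16 at index 3, swap → [4, 16, 20, -15, 0, 3, -11, 9, 6, -2, -20, -9, -5]
  -15 vs larger child 9 at index 7, swap → [4, 16, 20, 9, 0, 3, -11, -15, 6, -2, -20, -9, -5]
sift down from index 0:
  4 vs larger child 20 at index 2, swap → [20, 16, 4, 9, 0, 3, -11, -15, 6, -2, -20, -9, -5]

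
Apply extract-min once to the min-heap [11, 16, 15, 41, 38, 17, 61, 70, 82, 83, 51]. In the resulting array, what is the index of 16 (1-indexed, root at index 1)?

2

remove root 11; move last element 51 to root → [51, 16, 15, 41, 38, 17, 61, 70, 82, 83]
51 vs smaller child 15 at index 3, swap → [15, 16, 51, 41, 38, 17, 61, 70, 82, 83]
51 vs smaller child 17 at index 6, swap → [15, 16, 17, 41, 38, 51, 61, 70, 82, 83]
resulting array: [15, 16, 17, 41, 38, 51, 61, 70, 82, 83]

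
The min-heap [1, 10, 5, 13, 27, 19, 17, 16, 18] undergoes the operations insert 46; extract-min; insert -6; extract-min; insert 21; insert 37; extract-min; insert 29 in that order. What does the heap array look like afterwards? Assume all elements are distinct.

[10, 13, 17, 16, 21, 19, 46, 37, 18, 27, 29]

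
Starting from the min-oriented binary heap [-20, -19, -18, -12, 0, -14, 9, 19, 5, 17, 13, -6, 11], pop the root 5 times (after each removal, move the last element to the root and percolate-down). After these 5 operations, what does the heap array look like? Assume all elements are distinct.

extract-min #1 returns -20:
  remove root -20; move last element 11 to root → [11, -19, -18, -12, 0, -14, 9, 19, 5, 17, 13, -6]
  11 vs smaller child -19 at index 1, swap → [-19, 11, -18, -12, 0, -14, 9, 19, 5, 17, 13, -6]
  11 vs smaller child -12 at index 3, swap → [-19, -12, -18, 11, 0, -14, 9, 19, 5, 17, 13, -6]
  11 vs smaller child 5 at index 8, swap → [-19, -12, -18, 5, 0, -14, 9, 19, 11, 17, 13, -6]
extract-min #2 returns -19:
  remove root -19; move last element -6 to root → [-6, -12, -18, 5, 0, -14, 9, 19, 11, 17, 13]
  -6 vs smaller child -18 at index 2, swap → [-18, -12, -6, 5, 0, -14, 9, 19, 11, 17, 13]
  -6 vs smaller child -14 at index 5, swap → [-18, -12, -14, 5, 0, -6, 9, 19, 11, 17, 13]
extract-min #3 returns -18:
  remove root -18; move last element 13 to root → [13, -12, -14, 5, 0, -6, 9, 19, 11, 17]
  13 vs smaller child -14 at index 2, swap → [-14, -12, 13, 5, 0, -6, 9, 19, 11, 17]
  13 vs smaller child -6 at index 5, swap → [-14, -12, -6, 5, 0, 13, 9, 19, 11, 17]
extract-min #4 returns -14:
  remove root -14; move last element 17 to root → [17, -12, -6, 5, 0, 13, 9, 19, 11]
  17 vs smaller child -12 at index 1, swap → [-12, 17, -6, 5, 0, 13, 9, 19, 11]
  17 vs smaller child 0 at index 4, swap → [-12, 0, -6, 5, 17, 13, 9, 19, 11]
extract-min #5 returns -12:
  remove root -12; move last element 11 to root → [11, 0, -6, 5, 17, 13, 9, 19]
  11 vs smaller child -6 at index 2, swap → [-6, 0, 11, 5, 17, 13, 9, 19]
  11 vs smaller child 9 at index 6, swap → [-6, 0, 9, 5, 17, 13, 11, 19]

[-6, 0, 9, 5, 17, 13, 11, 19]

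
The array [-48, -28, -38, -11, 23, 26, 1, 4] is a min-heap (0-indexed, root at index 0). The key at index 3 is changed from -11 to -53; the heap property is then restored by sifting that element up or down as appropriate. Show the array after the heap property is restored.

[-53, -48, -38, -28, 23, 26, 1, 4]

set index 3 from -11 to -53 → [-48, -28, -38, -53, 23, 26, 1, 4]
-53 < parent -28 at index 1, swap → [-48, -53, -38, -28, 23, 26, 1, 4]
-53 < parent -48 at index 0, swap → [-53, -48, -38, -28, 23, 26, 1, 4]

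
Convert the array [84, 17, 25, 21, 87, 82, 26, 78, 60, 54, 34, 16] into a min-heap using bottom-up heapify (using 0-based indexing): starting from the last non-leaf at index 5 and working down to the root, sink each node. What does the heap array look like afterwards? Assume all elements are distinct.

[16, 17, 25, 21, 34, 82, 26, 78, 60, 54, 87, 84]

sift down from index 5:
  82 vs only child 16 at index 11, swap → [84, 17, 25, 21, 87, 16, 26, 78, 60, 54, 34, 82]
sift down from index 4:
  87 vs smaller child 34 at index 10, swap → [84, 17, 25, 21, 34, 16, 26, 78, 60, 54, 87, 82]
sift down from index 3: already satisfies heap property
sift down from index 2:
  25 vs smaller child 16 at index 5, swap → [84, 17, 16, 21, 34, 25, 26, 78, 60, 54, 87, 82]
sift down from index 1: already satisfies heap property
sift down from index 0:
  84 vs smaller child 16 at index 2, swap → [16, 17, 84, 21, 34, 25, 26, 78, 60, 54, 87, 82]
  84 vs smaller child 25 at index 5, swap → [16, 17, 25, 21, 34, 84, 26, 78, 60, 54, 87, 82]
  84 vs only child 82 at index 11, swap → [16, 17, 25, 21, 34, 82, 26, 78, 60, 54, 87, 84]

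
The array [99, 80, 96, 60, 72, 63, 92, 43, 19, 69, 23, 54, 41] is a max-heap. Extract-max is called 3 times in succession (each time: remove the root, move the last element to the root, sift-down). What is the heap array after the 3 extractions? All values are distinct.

[80, 72, 63, 60, 69, 54, 41, 43, 19, 23]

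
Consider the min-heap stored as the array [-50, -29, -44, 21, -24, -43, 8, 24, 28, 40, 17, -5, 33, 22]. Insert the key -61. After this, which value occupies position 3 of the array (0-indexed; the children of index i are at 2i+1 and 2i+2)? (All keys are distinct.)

21

append -61 at index 14 → [-50, -29, -44, 21, -24, -43, 8, 24, 28, 40, 17, -5, 33, 22, -61]
-61 < parent 8 at index 6, swap → [-50, -29, -44, 21, -24, -43, -61, 24, 28, 40, 17, -5, 33, 22, 8]
-61 < parent -44 at index 2, swap → [-50, -29, -61, 21, -24, -43, -44, 24, 28, 40, 17, -5, 33, 22, 8]
-61 < parent -50 at index 0, swap → [-61, -29, -50, 21, -24, -43, -44, 24, 28, 40, 17, -5, 33, 22, 8]
resulting array: [-61, -29, -50, 21, -24, -43, -44, 24, 28, 40, 17, -5, 33, 22, 8]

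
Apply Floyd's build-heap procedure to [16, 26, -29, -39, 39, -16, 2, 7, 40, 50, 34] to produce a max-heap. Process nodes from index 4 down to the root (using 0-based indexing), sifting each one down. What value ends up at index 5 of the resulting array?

-16

sift down from index 4:
  39 vs larger child 50 at index 9, swap → [16, 26, -29, -39, 50, -16, 2, 7, 40, 39, 34]
sift down from index 3:
  -39 vs larger child 40 at index 8, swap → [16, 26, -29, 40, 50, -16, 2, 7, -39, 39, 34]
sift down from index 2:
  -29 vs larger child 2 at index 6, swap → [16, 26, 2, 40, 50, -16, -29, 7, -39, 39, 34]
sift down from index 1:
  26 vs larger child 50 at index 4, swap → [16, 50, 2, 40, 26, -16, -29, 7, -39, 39, 34]
  26 vs larger child 39 at index 9, swap → [16, 50, 2, 40, 39, -16, -29, 7, -39, 26, 34]
sift down from index 0:
  16 vs larger child 50 at index 1, swap → [50, 16, 2, 40, 39, -16, -29, 7, -39, 26, 34]
  16 vs larger child 40 at index 3, swap → [50, 40, 2, 16, 39, -16, -29, 7, -39, 26, 34]
resulting array: [50, 40, 2, 16, 39, -16, -29, 7, -39, 26, 34]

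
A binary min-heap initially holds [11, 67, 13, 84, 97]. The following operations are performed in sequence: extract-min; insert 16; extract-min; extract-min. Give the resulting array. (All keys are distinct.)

extract-min → returns 11:
  remove root 11; move last element 97 to root → [97, 67, 13, 84]
  97 vs smaller child 13 at index 2, swap → [13, 67, 97, 84]
insert 16:
  append 16 at index 4 → [13, 67, 97, 84, 16]
  16 < parent 67 at index 1, swap → [13, 16, 97, 84, 67]
extract-min → returns 13:
  remove root 13; move last element 67 to root → [67, 16, 97, 84]
  67 vs smaller child 16 at index 1, swap → [16, 67, 97, 84]
extract-min → returns 16:
  remove root 16; move last element 84 to root → [84, 67, 97]
  84 vs smaller child 67 at index 1, swap → [67, 84, 97]

[67, 84, 97]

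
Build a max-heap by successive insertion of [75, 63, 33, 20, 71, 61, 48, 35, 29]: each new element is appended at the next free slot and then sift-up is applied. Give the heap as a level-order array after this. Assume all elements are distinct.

[75, 71, 61, 35, 63, 33, 48, 20, 29]

Insert 75:
  append 75 at index 0 → [75] (no swap needed)
Insert 63:
  append 63 at index 1 → [75, 63] (no swap needed)
Insert 33:
  append 33 at index 2 → [75, 63, 33] (no swap needed)
Insert 20:
  append 20 at index 3 → [75, 63, 33, 20] (no swap needed)
Insert 71:
  append 71 at index 4 → [75, 63, 33, 20, 71]
  71 > parent 63 at index 1, swap → [75, 71, 33, 20, 63]
Insert 61:
  append 61 at index 5 → [75, 71, 33, 20, 63, 61]
  61 > parent 33 at index 2, swap → [75, 71, 61, 20, 63, 33]
Insert 48:
  append 48 at index 6 → [75, 71, 61, 20, 63, 33, 48] (no swap needed)
Insert 35:
  append 35 at index 7 → [75, 71, 61, 20, 63, 33, 48, 35]
  35 > parent 20 at index 3, swap → [75, 71, 61, 35, 63, 33, 48, 20]
Insert 29:
  append 29 at index 8 → [75, 71, 61, 35, 63, 33, 48, 20, 29] (no swap needed)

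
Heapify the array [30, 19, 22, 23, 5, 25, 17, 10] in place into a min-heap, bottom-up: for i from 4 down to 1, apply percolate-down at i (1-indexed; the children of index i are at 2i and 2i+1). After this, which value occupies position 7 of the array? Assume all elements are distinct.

sift down from index 4:
  23 vs only child 10 at index 8, swap → [30, 19, 22, 10, 5, 25, 17, 23]
sift down from index 3:
  22 vs smaller child 17 at index 7, swap → [30, 19, 17, 10, 5, 25, 22, 23]
sift down from index 2:
  19 vs smaller child 5 at index 5, swap → [30, 5, 17, 10, 19, 25, 22, 23]
sift down from index 1:
  30 vs smaller child 5 at index 2, swap → [5, 30, 17, 10, 19, 25, 22, 23]
  30 vs smaller child 10 at index 4, swap → [5, 10, 17, 30, 19, 25, 22, 23]
  30 vs only child 23 at index 8, swap → [5, 10, 17, 23, 19, 25, 22, 30]
resulting array: [5, 10, 17, 23, 19, 25, 22, 30]

22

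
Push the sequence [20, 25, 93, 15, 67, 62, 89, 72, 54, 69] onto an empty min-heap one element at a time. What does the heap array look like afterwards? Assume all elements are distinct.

[15, 20, 62, 25, 67, 93, 89, 72, 54, 69]

Insert 20:
  append 20 at index 0 → [20] (no swap needed)
Insert 25:
  append 25 at index 1 → [20, 25] (no swap needed)
Insert 93:
  append 93 at index 2 → [20, 25, 93] (no swap needed)
Insert 15:
  append 15 at index 3 → [20, 25, 93, 15]
  15 < parent 25 at index 1, swap → [20, 15, 93, 25]
  15 < parent 20 at index 0, swap → [15, 20, 93, 25]
Insert 67:
  append 67 at index 4 → [15, 20, 93, 25, 67] (no swap needed)
Insert 62:
  append 62 at index 5 → [15, 20, 93, 25, 67, 62]
  62 < parent 93 at index 2, swap → [15, 20, 62, 25, 67, 93]
Insert 89:
  append 89 at index 6 → [15, 20, 62, 25, 67, 93, 89] (no swap needed)
Insert 72:
  append 72 at index 7 → [15, 20, 62, 25, 67, 93, 89, 72] (no swap needed)
Insert 54:
  append 54 at index 8 → [15, 20, 62, 25, 67, 93, 89, 72, 54] (no swap needed)
Insert 69:
  append 69 at index 9 → [15, 20, 62, 25, 67, 93, 89, 72, 54, 69] (no swap needed)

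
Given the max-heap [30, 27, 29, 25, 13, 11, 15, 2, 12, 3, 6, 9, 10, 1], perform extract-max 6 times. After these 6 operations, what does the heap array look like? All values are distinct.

[12, 10, 11, 3, 9, 6, 1, 2]

extract-max #1 returns 30:
  remove root 30; move last element 1 to root → [1, 27, 29, 25, 13, 11, 15, 2, 12, 3, 6, 9, 10]
  1 vs larger child 29 at index 2, swap → [29, 27, 1, 25, 13, 11, 15, 2, 12, 3, 6, 9, 10]
  1 vs larger child 15 at index 6, swap → [29, 27, 15, 25, 13, 11, 1, 2, 12, 3, 6, 9, 10]
extract-max #2 returns 29:
  remove root 29; move last element 10 to root → [10, 27, 15, 25, 13, 11, 1, 2, 12, 3, 6, 9]
  10 vs larger child 27 at index 1, swap → [27, 10, 15, 25, 13, 11, 1, 2, 12, 3, 6, 9]
  10 vs larger child 25 at index 3, swap → [27, 25, 15, 10, 13, 11, 1, 2, 12, 3, 6, 9]
  10 vs larger child 12 at index 8, swap → [27, 25, 15, 12, 13, 11, 1, 2, 10, 3, 6, 9]
extract-max #3 returns 27:
  remove root 27; move last element 9 to root → [9, 25, 15, 12, 13, 11, 1, 2, 10, 3, 6]
  9 vs larger child 25 at index 1, swap → [25, 9, 15, 12, 13, 11, 1, 2, 10, 3, 6]
  9 vs larger child 13 at index 4, swap → [25, 13, 15, 12, 9, 11, 1, 2, 10, 3, 6]
extract-max #4 returns 25:
  remove root 25; move last element 6 to root → [6, 13, 15, 12, 9, 11, 1, 2, 10, 3]
  6 vs larger child 15 at index 2, swap → [15, 13, 6, 12, 9, 11, 1, 2, 10, 3]
  6 vs larger child 11 at index 5, swap → [15, 13, 11, 12, 9, 6, 1, 2, 10, 3]
extract-max #5 returns 15:
  remove root 15; move last element 3 to root → [3, 13, 11, 12, 9, 6, 1, 2, 10]
  3 vs larger child 13 at index 1, swap → [13, 3, 11, 12, 9, 6, 1, 2, 10]
  3 vs larger child 12 at index 3, swap → [13, 12, 11, 3, 9, 6, 1, 2, 10]
  3 vs larger child 10 at index 8, swap → [13, 12, 11, 10, 9, 6, 1, 2, 3]
extract-max #6 returns 13:
  remove root 13; move last element 3 to root → [3, 12, 11, 10, 9, 6, 1, 2]
  3 vs larger child 12 at index 1, swap → [12, 3, 11, 10, 9, 6, 1, 2]
  3 vs larger child 10 at index 3, swap → [12, 10, 11, 3, 9, 6, 1, 2]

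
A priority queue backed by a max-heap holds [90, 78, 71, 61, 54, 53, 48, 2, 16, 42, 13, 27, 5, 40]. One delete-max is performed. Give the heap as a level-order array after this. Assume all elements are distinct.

remove root 90; move last element 40 to root → [40, 78, 71, 61, 54, 53, 48, 2, 16, 42, 13, 27, 5]
40 vs larger child 78 at index 1, swap → [78, 40, 71, 61, 54, 53, 48, 2, 16, 42, 13, 27, 5]
40 vs larger child 61 at index 3, swap → [78, 61, 71, 40, 54, 53, 48, 2, 16, 42, 13, 27, 5]

[78, 61, 71, 40, 54, 53, 48, 2, 16, 42, 13, 27, 5]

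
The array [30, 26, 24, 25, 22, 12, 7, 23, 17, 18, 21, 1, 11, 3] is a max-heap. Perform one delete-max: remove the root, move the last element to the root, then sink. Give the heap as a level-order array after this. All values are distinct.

remove root 30; move last element 3 to root → [3, 26, 24, 25, 22, 12, 7, 23, 17, 18, 21, 1, 11]
3 vs larger child 26 at index 1, swap → [26, 3, 24, 25, 22, 12, 7, 23, 17, 18, 21, 1, 11]
3 vs larger child 25 at index 3, swap → [26, 25, 24, 3, 22, 12, 7, 23, 17, 18, 21, 1, 11]
3 vs larger child 23 at index 7, swap → [26, 25, 24, 23, 22, 12, 7, 3, 17, 18, 21, 1, 11]

[26, 25, 24, 23, 22, 12, 7, 3, 17, 18, 21, 1, 11]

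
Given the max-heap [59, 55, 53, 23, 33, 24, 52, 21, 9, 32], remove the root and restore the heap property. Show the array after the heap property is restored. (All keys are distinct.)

[55, 33, 53, 23, 32, 24, 52, 21, 9]

remove root 59; move last element 32 to root → [32, 55, 53, 23, 33, 24, 52, 21, 9]
32 vs larger child 55 at index 1, swap → [55, 32, 53, 23, 33, 24, 52, 21, 9]
32 vs larger child 33 at index 4, swap → [55, 33, 53, 23, 32, 24, 52, 21, 9]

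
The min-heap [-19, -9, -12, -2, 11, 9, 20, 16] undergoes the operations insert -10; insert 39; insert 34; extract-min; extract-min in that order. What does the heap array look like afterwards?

insert -10:
  append -10 at index 8 → [-19, -9, -12, -2, 11, 9, 20, 16, -10]
  -10 < parent -2 at index 3, swap → [-19, -9, -12, -10, 11, 9, 20, 16, -2]
  -10 < parent -9 at index 1, swap → [-19, -10, -12, -9, 11, 9, 20, 16, -2]
insert 39:
  append 39 at index 9 → [-19, -10, -12, -9, 11, 9, 20, 16, -2, 39] (no swap needed)
insert 34:
  append 34 at index 10 → [-19, -10, -12, -9, 11, 9, 20, 16, -2, 39, 34] (no swap needed)
extract-min → returns -19:
  remove root -19; move last element 34 to root → [34, -10, -12, -9, 11, 9, 20, 16, -2, 39]
  34 vs smaller child -12 at index 2, swap → [-12, -10, 34, -9, 11, 9, 20, 16, -2, 39]
  34 vs smaller child 9 at index 5, swap → [-12, -10, 9, -9, 11, 34, 20, 16, -2, 39]
extract-min → returns -12:
  remove root -12; move last element 39 to root → [39, -10, 9, -9, 11, 34, 20, 16, -2]
  39 vs smaller child -10 at index 1, swap → [-10, 39, 9, -9, 11, 34, 20, 16, -2]
  39 vs smaller child -9 at index 3, swap → [-10, -9, 9, 39, 11, 34, 20, 16, -2]
  39 vs smaller child -2 at index 8, swap → [-10, -9, 9, -2, 11, 34, 20, 16, 39]

[-10, -9, 9, -2, 11, 34, 20, 16, 39]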